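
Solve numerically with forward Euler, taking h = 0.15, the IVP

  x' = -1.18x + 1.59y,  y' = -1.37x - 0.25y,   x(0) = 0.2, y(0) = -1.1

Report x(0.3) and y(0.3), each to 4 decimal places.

-0.3428, -1.0385

Euler on (x,y): x_{n+1} = x_n + h·x', y_{n+1} = y_n + h·y'.
0.000000: (0.200000, -1.100000); f=(-1.985000, 0.001000) → (-0.097750, -1.099850)
0.150000: (-0.097750, -1.099850); f=(-1.633417, 0.408880) → (-0.342762, -1.038518)
(x(0.3), y(0.3)) ≈ (-0.3428, -1.0385)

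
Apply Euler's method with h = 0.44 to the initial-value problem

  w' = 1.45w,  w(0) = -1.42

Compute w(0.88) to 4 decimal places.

Euler: w_{n+1} = w_n + h·f(s_n, w_n).
s=0.000000, w=-1.420000: f=-2.059000 → w ← -1.420000 + 0.44·(-2.059000) = -2.325960
s=0.440000, w=-2.325960: f=-3.372642 → w ← -2.325960 + 0.44·(-3.372642) = -3.809922
w(0.88) ≈ -3.8099

-3.8099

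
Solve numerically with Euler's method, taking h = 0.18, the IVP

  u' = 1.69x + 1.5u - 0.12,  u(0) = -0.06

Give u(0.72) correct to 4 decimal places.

Euler: u_{n+1} = u_n + h·f(x_n, u_n).
x=0.000000, u=-0.060000: f=-0.210000 → u ← -0.060000 + 0.18·(-0.210000) = -0.097800
x=0.180000, u=-0.097800: f=0.037500 → u ← -0.097800 + 0.18·0.037500 = -0.091050
x=0.360000, u=-0.091050: f=0.351825 → u ← -0.091050 + 0.18·0.351825 = -0.027722
x=0.540000, u=-0.027722: f=0.751018 → u ← -0.027722 + 0.18·0.751018 = 0.107462
u(0.72) ≈ 0.1075

0.1075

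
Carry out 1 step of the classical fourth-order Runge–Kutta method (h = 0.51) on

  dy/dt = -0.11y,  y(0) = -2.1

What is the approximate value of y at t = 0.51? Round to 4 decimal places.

-1.9854

RK4: k1 = f(t_n, y_n); k2 = f(t_n + h/2, y_n + (h/2)·k1); k3 = f(t_n + h/2, y_n + (h/2)·k2); k4 = f(t_n + h, y_n + h·k3); y_{n+1} = y_n + (h/6)·(k1 + 2k2 + 2k3 + k4).
t=0.000000, y=-2.100000:
  k1 = f(0.000000, -2.100000) = 0.231000
  k2 = f(0.255000, -2.041095) = 0.224520
  k3 = f(0.255000, -2.042747) = 0.224702
  k4 = f(0.510000, -1.985402) = 0.218394
  y ← -2.100000 + (0.51/6)·(k1 + 2k2 + 2k3 + k4) = -1.985434
y(0.51) ≈ -1.9854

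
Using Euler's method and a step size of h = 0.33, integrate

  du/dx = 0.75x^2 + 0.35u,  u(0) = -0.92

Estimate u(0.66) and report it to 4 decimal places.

-1.1178

Euler: u_{n+1} = u_n + h·f(x_n, u_n).
x=0.000000, u=-0.920000: f=-0.322000 → u ← -0.920000 + 0.33·(-0.322000) = -1.026260
x=0.330000, u=-1.026260: f=-0.277516 → u ← -1.026260 + 0.33·(-0.277516) = -1.117840
u(0.66) ≈ -1.1178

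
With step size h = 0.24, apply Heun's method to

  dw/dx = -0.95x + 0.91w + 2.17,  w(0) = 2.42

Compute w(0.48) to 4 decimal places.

4.9077

Heun: k1 = f(x_n, w_n); k2 = f(x_n + h, w_n + h·k1); w_{n+1} = w_n + (h/2)·(k1 + k2).
x=0.000000, w=2.420000:
  k1 = f(0.000000, 2.420000) = 4.372200
  k2 = f(0.240000, 3.469328) = 5.099088
  w ← 2.420000 + (0.24/2)·(4.372200 + 5.099088) = 3.556555
x=0.240000, w=3.556555:
  k1 = f(0.240000, 3.556555) = 5.178465
  k2 = f(0.480000, 4.799386) = 6.081441
  w ← 3.556555 + (0.24/2)·(5.178465 + 6.081441) = 4.907743
w(0.48) ≈ 4.9077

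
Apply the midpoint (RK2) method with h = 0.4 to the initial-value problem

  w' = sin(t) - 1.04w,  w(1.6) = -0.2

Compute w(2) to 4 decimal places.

0.1723

Midpoint: k1 = f(t_n, w_n); k2 = f(t_n + h/2, w_n + (h/2)·k1); w_{n+1} = w_n + h·k2.
t=1.600000, w=-0.200000:
  k1 = f(1.600000, -0.200000) = 1.207574
  k2 = f(1.800000, 0.041515) = 0.930672
  w ← -0.200000 + 0.4·0.930672 = 0.172269
w(2) ≈ 0.1723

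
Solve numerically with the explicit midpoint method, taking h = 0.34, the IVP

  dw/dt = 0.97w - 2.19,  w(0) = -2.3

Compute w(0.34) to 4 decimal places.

-4.0510

Midpoint: k1 = f(t_n, w_n); k2 = f(t_n + h/2, w_n + (h/2)·k1); w_{n+1} = w_n + h·k2.
t=0.000000, w=-2.300000:
  k1 = f(0.000000, -2.300000) = -4.421000
  k2 = f(0.170000, -3.051570) = -5.150023
  w ← -2.300000 + 0.34·(-5.150023) = -4.051008
w(0.34) ≈ -4.0510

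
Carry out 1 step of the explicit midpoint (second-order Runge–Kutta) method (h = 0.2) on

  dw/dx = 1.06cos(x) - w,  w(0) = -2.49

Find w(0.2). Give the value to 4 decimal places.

-1.8521

Midpoint: k1 = f(x_n, w_n); k2 = f(x_n + h/2, w_n + (h/2)·k1); w_{n+1} = w_n + h·k2.
x=0.000000, w=-2.490000:
  k1 = f(0.000000, -2.490000) = 3.550000
  k2 = f(0.100000, -2.135000) = 3.189704
  w ← -2.490000 + 0.2·3.189704 = -1.852059
w(0.2) ≈ -1.8521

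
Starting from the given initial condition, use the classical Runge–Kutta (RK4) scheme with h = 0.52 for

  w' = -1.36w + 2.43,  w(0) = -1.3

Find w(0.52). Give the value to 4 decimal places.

0.2609

RK4: k1 = f(t_n, w_n); k2 = f(t_n + h/2, w_n + (h/2)·k1); k3 = f(t_n + h/2, w_n + (h/2)·k2); k4 = f(t_n + h, w_n + h·k3); w_{n+1} = w_n + (h/6)·(k1 + 2k2 + 2k3 + k4).
t=0.000000, w=-1.300000:
  k1 = f(0.000000, -1.300000) = 4.198000
  k2 = f(0.260000, -0.208520) = 2.713587
  k3 = f(0.260000, -0.594467) = 3.238476
  k4 = f(0.520000, 0.384007) = 1.907750
  w ← -1.300000 + (0.52/6)·(k1 + 2k2 + 2k3 + k4) = 0.260856
w(0.52) ≈ 0.2609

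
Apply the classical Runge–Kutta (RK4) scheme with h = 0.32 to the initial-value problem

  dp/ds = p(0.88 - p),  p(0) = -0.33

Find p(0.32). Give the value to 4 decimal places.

RK4: k1 = f(s_n, p_n); k2 = f(s_n + h/2, p_n + (h/2)·k1); k3 = f(s_n + h/2, p_n + (h/2)·k2); k4 = f(s_n + h, p_n + h·k3); p_{n+1} = p_n + (h/6)·(k1 + 2k2 + 2k3 + k4).
s=0.000000, p=-0.330000:
  k1 = f(0.000000, -0.330000) = -0.399300
  k2 = f(0.160000, -0.393888) = -0.501769
  k3 = f(0.160000, -0.410283) = -0.529381
  k4 = f(0.320000, -0.499402) = -0.688876
  p ← -0.330000 + (0.32/6)·(k1 + 2k2 + 2k3 + k4) = -0.498025
p(0.32) ≈ -0.4980

-0.4980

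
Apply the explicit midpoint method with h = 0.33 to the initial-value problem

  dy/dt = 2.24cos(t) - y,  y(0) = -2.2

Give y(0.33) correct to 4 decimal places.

-0.9866

Midpoint: k1 = f(t_n, y_n); k2 = f(t_n + h/2, y_n + (h/2)·k1); y_{n+1} = y_n + h·k2.
t=0.000000, y=-2.200000:
  k1 = f(0.000000, -2.200000) = 4.440000
  k2 = f(0.165000, -1.467400) = 3.676977
  y ← -2.200000 + 0.33·3.676977 = -0.986598
y(0.33) ≈ -0.9866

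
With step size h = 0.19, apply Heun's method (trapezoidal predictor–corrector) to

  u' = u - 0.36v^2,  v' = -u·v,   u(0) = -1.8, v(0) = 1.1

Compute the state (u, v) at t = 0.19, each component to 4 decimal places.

-2.2983, 1.6001

Heun on (u,v): k1 = f(t_n, state_n); k2 = f(t_n + h, state_n + h·k1); state_{n+1} = state_n + (h/2)·(k1 + k2).
0.000000: (-1.800000, 1.100000)
  k1 = (-2.235600, 1.980000)
  predictor → (-2.224764, 1.476200)
  k2 = (-3.009264, 3.284197)
  → (-2.298262, 1.600099)
(u(0.19), v(0.19)) ≈ (-2.2983, 1.6001)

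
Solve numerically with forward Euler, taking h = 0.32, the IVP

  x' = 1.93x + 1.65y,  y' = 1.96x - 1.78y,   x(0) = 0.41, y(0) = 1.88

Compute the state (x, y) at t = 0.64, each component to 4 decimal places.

Euler on (x,y): x_{n+1} = x_n + h·x', y_{n+1} = y_n + h·y'.
0.000000: (0.410000, 1.880000); f=(3.893300, -2.542800) → (1.655856, 1.066304)
0.320000: (1.655856, 1.066304); f=(4.955204, 1.347457) → (3.241521, 1.497490)
(x(0.64), y(0.64)) ≈ (3.2415, 1.4975)

3.2415, 1.4975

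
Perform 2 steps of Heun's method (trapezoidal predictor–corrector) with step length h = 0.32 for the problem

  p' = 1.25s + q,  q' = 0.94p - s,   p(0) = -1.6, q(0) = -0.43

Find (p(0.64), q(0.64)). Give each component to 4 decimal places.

Heun on (p,q): k1 = f(s_n, state_n); k2 = f(s_n + h, state_n + h·k1); state_{n+1} = state_n + (h/2)·(k1 + k2).
0.000000: (-1.600000, -0.430000)
  k1 = (-0.430000, -1.504000)
  predictor → (-1.737600, -0.911280)
  k2 = (-0.511280, -1.953344)
  → (-1.750605, -0.983175)
0.320000: (-1.750605, -0.983175)
  k1 = (-0.583175, -1.965569)
  predictor → (-1.937221, -1.612157)
  k2 = (-0.812157, -2.460988)
  → (-1.973858, -1.691424)
(p(0.64), q(0.64)) ≈ (-1.9739, -1.6914)

-1.9739, -1.6914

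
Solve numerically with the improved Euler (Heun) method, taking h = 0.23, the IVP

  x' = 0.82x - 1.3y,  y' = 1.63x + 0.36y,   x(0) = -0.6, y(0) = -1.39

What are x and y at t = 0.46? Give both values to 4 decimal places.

Heun on (x,y): k1 = f(t_n, state_n); k2 = f(t_n + h, state_n + h·k1); state_{n+1} = state_n + (h/2)·(k1 + k2).
0.000000: (-0.600000, -1.390000)
  k1 = (1.315000, -1.478400)
  predictor → (-0.297550, -1.730032)
  k2 = (2.005051, -1.107818)
  → (-0.218194, -1.687415)
0.230000: (-0.218194, -1.687415)
  k1 = (2.014720, -0.963126)
  predictor → (0.245192, -1.908934)
  k2 = (2.682671, -0.287554)
  → (0.322006, -1.831243)
(x(0.46), y(0.46)) ≈ (0.3220, -1.8312)

0.3220, -1.8312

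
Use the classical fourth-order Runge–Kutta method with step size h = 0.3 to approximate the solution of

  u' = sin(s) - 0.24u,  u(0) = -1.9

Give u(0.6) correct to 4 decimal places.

RK4: k1 = f(s_n, u_n); k2 = f(s_n + h/2, u_n + (h/2)·k1); k3 = f(s_n + h/2, u_n + (h/2)·k2); k4 = f(s_n + h, u_n + h·k3); u_{n+1} = u_n + (h/6)·(k1 + 2k2 + 2k3 + k4).
s=0.000000, u=-1.900000:
  k1 = f(0.000000, -1.900000) = 0.456000
  k2 = f(0.150000, -1.831600) = 0.589022
  k3 = f(0.150000, -1.811647) = 0.584233
  k4 = f(0.300000, -1.724730) = 0.709455
  u ← -1.900000 + (0.3/6)·(k1 + 2k2 + 2k3 + k4) = -1.724402
s=0.300000, u=-1.724402:
  k1 = f(0.300000, -1.724402) = 0.709377
  k2 = f(0.450000, -1.617995) = 0.823284
  k3 = f(0.450000, -1.600909) = 0.819184
  k4 = f(0.600000, -1.478647) = 0.919518
  u ← -1.724402 + (0.3/6)·(k1 + 2k2 + 2k3 + k4) = -1.478710
u(0.6) ≈ -1.4787

-1.4787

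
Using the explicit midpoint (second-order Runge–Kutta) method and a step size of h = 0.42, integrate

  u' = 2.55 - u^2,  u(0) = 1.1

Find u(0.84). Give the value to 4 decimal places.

1.4814

Midpoint: k1 = f(x_n, u_n); k2 = f(x_n + h/2, u_n + (h/2)·k1); u_{n+1} = u_n + h·k2.
x=0.000000, u=1.100000:
  k1 = f(0.000000, 1.100000) = 1.340000
  k2 = f(0.210000, 1.381400) = 0.641734
  u ← 1.100000 + 0.42·0.641734 = 1.369528
x=0.420000, u=1.369528:
  k1 = f(0.420000, 1.369528) = 0.674392
  k2 = f(0.630000, 1.511151) = 0.266424
  u ← 1.369528 + 0.42·0.266424 = 1.481426
u(0.84) ≈ 1.4814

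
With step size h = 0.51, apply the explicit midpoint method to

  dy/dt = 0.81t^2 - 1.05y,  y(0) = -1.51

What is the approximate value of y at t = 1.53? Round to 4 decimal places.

Midpoint: k1 = f(t_n, y_n); k2 = f(t_n + h/2, y_n + (h/2)·k1); y_{n+1} = y_n + h·k2.
t=0.000000, y=-1.510000:
  k1 = f(0.000000, -1.510000) = 1.585500
  k2 = f(0.255000, -1.105697) = 1.213653
  y ← -1.510000 + 0.51·1.213653 = -0.891037
t=0.510000, y=-0.891037:
  k1 = f(0.510000, -0.891037) = 1.146270
  k2 = f(0.765000, -0.598738) = 1.102707
  y ← -0.891037 + 0.51·1.102707 = -0.328656
t=1.020000, y=-0.328656:
  k1 = f(1.020000, -0.328656) = 1.187813
  k2 = f(1.275000, -0.025764) = 1.343808
  y ← -0.328656 + 0.51·1.343808 = 0.356686
y(1.53) ≈ 0.3567

0.3567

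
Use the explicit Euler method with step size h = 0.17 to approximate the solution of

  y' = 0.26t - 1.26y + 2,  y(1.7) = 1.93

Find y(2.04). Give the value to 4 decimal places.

1.9406

Euler: y_{n+1} = y_n + h·f(t_n, y_n).
t=1.700000, y=1.930000: f=0.010200 → y ← 1.930000 + 0.17·0.010200 = 1.931734
t=1.870000, y=1.931734: f=0.052215 → y ← 1.931734 + 0.17·0.052215 = 1.940611
y(2.04) ≈ 1.9406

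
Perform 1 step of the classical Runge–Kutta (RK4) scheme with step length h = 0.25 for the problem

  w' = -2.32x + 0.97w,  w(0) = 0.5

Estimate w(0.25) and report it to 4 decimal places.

0.5585

RK4: k1 = f(x_n, w_n); k2 = f(x_n + h/2, w_n + (h/2)·k1); k3 = f(x_n + h/2, w_n + (h/2)·k2); k4 = f(x_n + h, w_n + h·k3); w_{n+1} = w_n + (h/6)·(k1 + 2k2 + 2k3 + k4).
x=0.000000, w=0.500000:
  k1 = f(0.000000, 0.500000) = 0.485000
  k2 = f(0.125000, 0.560625) = 0.253806
  k3 = f(0.125000, 0.531726) = 0.225774
  k4 = f(0.250000, 0.556444) = -0.040250
  w ← 0.500000 + (0.25/6)·(k1 + 2k2 + 2k3 + k4) = 0.558496
w(0.25) ≈ 0.5585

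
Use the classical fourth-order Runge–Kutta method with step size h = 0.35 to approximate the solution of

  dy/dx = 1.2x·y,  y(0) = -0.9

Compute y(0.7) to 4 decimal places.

RK4: k1 = f(x_n, y_n); k2 = f(x_n + h/2, y_n + (h/2)·k1); k3 = f(x_n + h/2, y_n + (h/2)·k2); k4 = f(x_n + h, y_n + h·k3); y_{n+1} = y_n + (h/6)·(k1 + 2k2 + 2k3 + k4).
x=0.000000, y=-0.900000:
  k1 = f(0.000000, -0.900000) = 0.000000
  k2 = f(0.175000, -0.900000) = -0.189000
  k3 = f(0.175000, -0.933075) = -0.195946
  k4 = f(0.350000, -0.968581) = -0.406804
  y ← -0.900000 + (0.35/6)·(k1 + 2k2 + 2k3 + k4) = -0.968641
x=0.350000, y=-0.968641:
  k1 = f(0.350000, -0.968641) = -0.406829
  k2 = f(0.525000, -1.039836) = -0.655096
  k3 = f(0.525000, -1.083282) = -0.682468
  k4 = f(0.700000, -1.207504) = -1.014304
  y ← -0.968641 + (0.35/6)·(k1 + 2k2 + 2k3 + k4) = -1.207589
y(0.7) ≈ -1.2076

-1.2076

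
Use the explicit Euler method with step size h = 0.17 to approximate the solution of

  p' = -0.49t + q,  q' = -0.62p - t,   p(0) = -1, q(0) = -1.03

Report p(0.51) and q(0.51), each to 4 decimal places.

Euler on (p,q): p_{n+1} = p_n + h·p', q_{n+1} = q_n + h·q'.
0.000000: (-1.000000, -1.030000); f=(-1.030000, 0.620000) → (-1.175100, -0.924600)
0.170000: (-1.175100, -0.924600); f=(-1.007900, 0.558562) → (-1.346443, -0.829644)
0.340000: (-1.346443, -0.829644); f=(-0.996244, 0.494795) → (-1.515805, -0.745529)
(p(0.51), q(0.51)) ≈ (-1.5158, -0.7455)

-1.5158, -0.7455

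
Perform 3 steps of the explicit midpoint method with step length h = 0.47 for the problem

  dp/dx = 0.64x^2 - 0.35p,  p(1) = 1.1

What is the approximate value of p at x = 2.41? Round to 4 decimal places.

3.0130

Midpoint: k1 = f(x_n, p_n); k2 = f(x_n + h/2, p_n + (h/2)·k1); p_{n+1} = p_n + h·k2.
x=1.000000, p=1.100000:
  k1 = f(1.000000, 1.100000) = 0.255000
  k2 = f(1.235000, 1.159925) = 0.570170
  p ← 1.100000 + 0.47·0.570170 = 1.367980
x=1.470000, p=1.367980:
  k1 = f(1.470000, 1.367980) = 0.904183
  k2 = f(1.705000, 1.580463) = 1.307334
  p ← 1.367980 + 0.47·1.307334 = 1.982427
x=1.940000, p=1.982427:
  k1 = f(1.940000, 1.982427) = 1.714855
  k2 = f(2.175000, 2.385418) = 2.192704
  p ← 1.982427 + 0.47·2.192704 = 3.012998
p(2.41) ≈ 3.0130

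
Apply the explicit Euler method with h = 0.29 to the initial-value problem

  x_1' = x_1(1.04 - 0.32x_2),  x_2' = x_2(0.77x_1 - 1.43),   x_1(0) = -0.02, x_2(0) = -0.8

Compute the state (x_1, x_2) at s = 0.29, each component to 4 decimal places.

-0.0275, -0.4647

Euler on (x_1,x_2): x_1_{n+1} = x_1_n + h·x_1', x_2_{n+1} = x_2_n + h·x_2'.
0.000000: (-0.020000, -0.800000); f=(-0.025920, 1.156320) → (-0.027517, -0.464667)
(x_1(0.29), x_2(0.29)) ≈ (-0.0275, -0.4647)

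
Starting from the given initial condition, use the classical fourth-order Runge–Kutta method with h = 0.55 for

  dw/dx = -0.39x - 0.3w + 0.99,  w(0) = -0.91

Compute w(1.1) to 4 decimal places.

RK4: k1 = f(x_n, w_n); k2 = f(x_n + h/2, w_n + (h/2)·k1); k3 = f(x_n + h/2, w_n + (h/2)·k2); k4 = f(x_n + h, w_n + h·k3); w_{n+1} = w_n + (h/6)·(k1 + 2k2 + 2k3 + k4).
x=0.000000, w=-0.910000:
  k1 = f(0.000000, -0.910000) = 1.263000
  k2 = f(0.275000, -0.562675) = 1.051552
  k3 = f(0.275000, -0.620823) = 1.068997
  k4 = f(0.550000, -0.322052) = 0.872116
  w ← -0.910000 + (0.55/6)·(k1 + 2k2 + 2k3 + k4) = -0.325514
x=0.550000, w=-0.325514:
  k1 = f(0.550000, -0.325514) = 0.873154
  k2 = f(0.825000, -0.085396) = 0.693869
  k3 = f(0.825000, -0.134700) = 0.708660
  k4 = f(1.100000, 0.064249) = 0.541725
  w ← -0.325514 + (0.55/6)·(k1 + 2k2 + 2k3 + k4) = 0.061314
w(1.1) ≈ 0.0613

0.0613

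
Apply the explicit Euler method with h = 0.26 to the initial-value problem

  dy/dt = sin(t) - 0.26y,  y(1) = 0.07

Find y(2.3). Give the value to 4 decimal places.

1.1101

Euler: y_{n+1} = y_n + h·f(t_n, y_n).
t=1.000000, y=0.070000: f=0.823271 → y ← 0.070000 + 0.26·0.823271 = 0.284050
t=1.260000, y=0.284050: f=0.878237 → y ← 0.284050 + 0.26·0.878237 = 0.512392
t=1.520000, y=0.512392: f=0.865488 → y ← 0.512392 + 0.26·0.865488 = 0.737419
t=1.780000, y=0.737419: f=0.786468 → y ← 0.737419 + 0.26·0.786468 = 0.941901
t=2.040000, y=0.941901: f=0.647034 → y ← 0.941901 + 0.26·0.647034 = 1.110130
y(2.3) ≈ 1.1101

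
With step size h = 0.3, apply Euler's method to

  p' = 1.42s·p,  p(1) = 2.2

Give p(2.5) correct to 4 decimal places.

28.7322

Euler: p_{n+1} = p_n + h·f(s_n, p_n).
s=1.000000, p=2.200000: f=3.124000 → p ← 2.200000 + 0.3·3.124000 = 3.137200
s=1.300000, p=3.137200: f=5.791271 → p ← 3.137200 + 0.3·5.791271 = 4.874581
s=1.600000, p=4.874581: f=11.075049 → p ← 4.874581 + 0.3·11.075049 = 8.197096
s=1.900000, p=8.197096: f=22.115765 → p ← 8.197096 + 0.3·22.115765 = 14.831826
s=2.200000, p=14.831826: f=46.334623 → p ← 14.831826 + 0.3·46.334623 = 28.732212
p(2.5) ≈ 28.7322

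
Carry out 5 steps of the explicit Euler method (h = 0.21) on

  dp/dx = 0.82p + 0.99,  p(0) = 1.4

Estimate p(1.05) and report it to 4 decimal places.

Euler: p_{n+1} = p_n + h·f(x_n, p_n).
x=0.000000, p=1.400000: f=2.138000 → p ← 1.400000 + 0.21·2.138000 = 1.848980
x=0.210000, p=1.848980: f=2.506164 → p ← 1.848980 + 0.21·2.506164 = 2.375274
x=0.420000, p=2.375274: f=2.937725 → p ← 2.375274 + 0.21·2.937725 = 2.992197
x=0.630000, p=2.992197: f=3.443601 → p ← 2.992197 + 0.21·3.443601 = 3.715353
x=0.840000, p=3.715353: f=4.036589 → p ← 3.715353 + 0.21·4.036589 = 4.563037
p(1.05) ≈ 4.5630

4.5630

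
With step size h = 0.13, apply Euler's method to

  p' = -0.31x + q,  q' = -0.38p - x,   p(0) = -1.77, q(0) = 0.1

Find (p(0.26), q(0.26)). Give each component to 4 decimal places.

Euler on (p,q): p_{n+1} = p_n + h·p', q_{n+1} = q_n + h·q'.
0.000000: (-1.770000, 0.100000); f=(0.100000, 0.672600) → (-1.757000, 0.187438)
0.130000: (-1.757000, 0.187438); f=(0.147138, 0.537660) → (-1.737872, 0.257334)
(p(0.26), q(0.26)) ≈ (-1.7379, 0.2573)

-1.7379, 0.2573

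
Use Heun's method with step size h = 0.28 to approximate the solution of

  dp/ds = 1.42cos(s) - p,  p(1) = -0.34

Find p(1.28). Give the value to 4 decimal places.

-0.1238

Heun: k1 = f(s_n, p_n); k2 = f(s_n + h, p_n + h·k1); p_{n+1} = p_n + (h/2)·(k1 + k2).
s=1.000000, p=-0.340000:
  k1 = f(1.000000, -0.340000) = 1.107229
  k2 = f(1.280000, -0.029976) = 0.437111
  p ← -0.340000 + (0.28/2)·(1.107229 + 0.437111) = -0.123792
p(1.28) ≈ -0.1238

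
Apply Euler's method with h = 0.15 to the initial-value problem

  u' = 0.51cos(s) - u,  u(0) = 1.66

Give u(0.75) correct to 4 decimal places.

Euler: u_{n+1} = u_n + h·f(s_n, u_n).
s=0.000000, u=1.660000: f=-1.150000 → u ← 1.660000 + 0.15·(-1.150000) = 1.487500
s=0.150000, u=1.487500: f=-0.983227 → u ← 1.487500 + 0.15·(-0.983227) = 1.340016
s=0.300000, u=1.340016: f=-0.852794 → u ← 1.340016 + 0.15·(-0.852794) = 1.212097
s=0.450000, u=1.212097: f=-0.752869 → u ← 1.212097 + 0.15·(-0.752869) = 1.099167
s=0.600000, u=1.099167: f=-0.678245 → u ← 1.099167 + 0.15·(-0.678245) = 0.997430
u(0.75) ≈ 0.9974

0.9974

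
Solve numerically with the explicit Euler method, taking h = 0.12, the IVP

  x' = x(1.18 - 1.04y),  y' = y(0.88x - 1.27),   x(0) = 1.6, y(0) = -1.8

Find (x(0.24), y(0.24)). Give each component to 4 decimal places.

2.9947, -1.9733

Euler on (x,y): x_{n+1} = x_n + h·x', y_{n+1} = y_n + h·y'.
0.000000: (1.600000, -1.800000); f=(4.883200, -0.248400) → (2.185984, -1.829808)
0.120000: (2.185984, -1.829808); f=(6.739389, -1.196083) → (2.994711, -1.973338)
(x(0.24), y(0.24)) ≈ (2.9947, -1.9733)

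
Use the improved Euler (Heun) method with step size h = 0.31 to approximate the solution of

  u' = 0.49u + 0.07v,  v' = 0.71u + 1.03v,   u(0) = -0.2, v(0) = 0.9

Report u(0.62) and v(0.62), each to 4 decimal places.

Heun on (u,v): k1 = f(x_n, state_n); k2 = f(x_n + h, state_n + h·k1); state_{n+1} = state_n + (h/2)·(k1 + k2).
0.000000: (-0.200000, 0.900000)
  k1 = (-0.035000, 0.785000)
  predictor → (-0.210850, 1.143350)
  k2 = (-0.023282, 1.027947)
  → (-0.209034, 1.181007)
0.310000: (-0.209034, 1.181007)
  k1 = (-0.019756, 1.068023)
  predictor → (-0.215158, 1.512094)
  k2 = (0.000419, 1.404695)
  → (-0.212031, 1.564278)
(u(0.62), v(0.62)) ≈ (-0.2120, 1.5643)

-0.2120, 1.5643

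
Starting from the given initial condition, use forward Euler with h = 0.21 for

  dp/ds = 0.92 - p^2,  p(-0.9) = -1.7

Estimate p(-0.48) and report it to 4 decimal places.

Euler: p_{n+1} = p_n + h·f(s_n, p_n).
s=-0.900000, p=-1.700000: f=-1.970000 → p ← -1.700000 + 0.21·(-1.970000) = -2.113700
s=-0.690000, p=-2.113700: f=-3.547728 → p ← -2.113700 + 0.21·(-3.547728) = -2.858723
p(-0.48) ≈ -2.8587

-2.8587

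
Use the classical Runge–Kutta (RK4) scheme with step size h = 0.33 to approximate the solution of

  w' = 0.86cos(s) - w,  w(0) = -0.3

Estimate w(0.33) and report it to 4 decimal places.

RK4: k1 = f(s_n, w_n); k2 = f(s_n + h/2, w_n + (h/2)·k1); k3 = f(s_n + h/2, w_n + (h/2)·k2); k4 = f(s_n + h, w_n + h·k3); w_{n+1} = w_n + (h/6)·(k1 + 2k2 + 2k3 + k4).
s=0.000000, w=-0.300000:
  k1 = f(0.000000, -0.300000) = 1.160000
  k2 = f(0.165000, -0.108600) = 0.956920
  k3 = f(0.165000, -0.142108) = 0.990428
  k4 = f(0.330000, 0.026841) = 0.786755
  w ← -0.300000 + (0.33/6)·(k1 + 2k2 + 2k3 + k4) = 0.021280
w(0.33) ≈ 0.0213

0.0213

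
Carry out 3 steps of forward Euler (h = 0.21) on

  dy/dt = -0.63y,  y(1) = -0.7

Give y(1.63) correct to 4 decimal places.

-0.4573

Euler: y_{n+1} = y_n + h·f(t_n, y_n).
t=1.000000, y=-0.700000: f=0.441000 → y ← -0.700000 + 0.21·0.441000 = -0.607390
t=1.210000, y=-0.607390: f=0.382656 → y ← -0.607390 + 0.21·0.382656 = -0.527032
t=1.420000, y=-0.527032: f=0.332030 → y ← -0.527032 + 0.21·0.332030 = -0.457306
y(1.63) ≈ -0.4573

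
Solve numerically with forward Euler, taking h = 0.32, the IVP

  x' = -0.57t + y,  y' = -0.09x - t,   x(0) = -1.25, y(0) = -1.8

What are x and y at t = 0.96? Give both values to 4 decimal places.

-3.1460, -1.9481

Euler on (x,y): x_{n+1} = x_n + h·x', y_{n+1} = y_n + h·y'.
0.000000: (-1.250000, -1.800000); f=(-1.800000, 0.112500) → (-1.826000, -1.764000)
0.320000: (-1.826000, -1.764000); f=(-1.946400, -0.155660) → (-2.448848, -1.813811)
0.640000: (-2.448848, -1.813811); f=(-2.178611, -0.419604) → (-3.146004, -1.948084)
(x(0.96), y(0.96)) ≈ (-3.1460, -1.9481)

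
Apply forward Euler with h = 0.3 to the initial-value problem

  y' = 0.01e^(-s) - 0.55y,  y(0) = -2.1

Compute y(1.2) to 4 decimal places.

-1.0150

Euler: y_{n+1} = y_n + h·f(s_n, y_n).
s=0.000000, y=-2.100000: f=1.165000 → y ← -2.100000 + 0.3·1.165000 = -1.750500
s=0.300000, y=-1.750500: f=0.970183 → y ← -1.750500 + 0.3·0.970183 = -1.459445
s=0.600000, y=-1.459445: f=0.808183 → y ← -1.459445 + 0.3·0.808183 = -1.216990
s=0.900000, y=-1.216990: f=0.673410 → y ← -1.216990 + 0.3·0.673410 = -1.014967
y(1.2) ≈ -1.0150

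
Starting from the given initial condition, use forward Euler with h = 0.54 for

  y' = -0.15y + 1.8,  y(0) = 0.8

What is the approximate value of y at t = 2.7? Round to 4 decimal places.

Euler: y_{n+1} = y_n + h·f(t_n, y_n).
t=0.000000, y=0.800000: f=1.680000 → y ← 0.800000 + 0.54·1.680000 = 1.707200
t=0.540000, y=1.707200: f=1.543920 → y ← 1.707200 + 0.54·1.543920 = 2.540917
t=1.080000, y=2.540917: f=1.418862 → y ← 2.540917 + 0.54·1.418862 = 3.307103
t=1.620000, y=3.307103: f=1.303935 → y ← 3.307103 + 0.54·1.303935 = 4.011227
t=2.160000, y=4.011227: f=1.198316 → y ← 4.011227 + 0.54·1.198316 = 4.658318
y(2.7) ≈ 4.6583

4.6583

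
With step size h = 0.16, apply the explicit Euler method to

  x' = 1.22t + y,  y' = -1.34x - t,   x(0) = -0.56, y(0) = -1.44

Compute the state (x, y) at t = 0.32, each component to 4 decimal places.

Euler on (x,y): x_{n+1} = x_n + h·x', y_{n+1} = y_n + h·y'.
0.000000: (-0.560000, -1.440000); f=(-1.440000, 0.750400) → (-0.790400, -1.319936)
0.160000: (-0.790400, -1.319936); f=(-1.124736, 0.899136) → (-0.970358, -1.176074)
(x(0.32), y(0.32)) ≈ (-0.9704, -1.1761)

-0.9704, -1.1761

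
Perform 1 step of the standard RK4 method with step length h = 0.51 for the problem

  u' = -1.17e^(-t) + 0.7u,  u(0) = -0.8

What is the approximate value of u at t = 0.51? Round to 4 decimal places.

-1.7135

RK4: k1 = f(t_n, u_n); k2 = f(t_n + h/2, u_n + (h/2)·k1); k3 = f(t_n + h/2, u_n + (h/2)·k2); k4 = f(t_n + h, u_n + h·k3); u_{n+1} = u_n + (h/6)·(k1 + 2k2 + 2k3 + k4).
t=0.000000, u=-0.800000:
  k1 = f(0.000000, -0.800000) = -1.730000
  k2 = f(0.255000, -1.241150) = -1.775457
  k3 = f(0.255000, -1.252742) = -1.783571
  k4 = f(0.510000, -1.709621) = -1.899315
  u ← -0.800000 + (0.51/6)·(k1 + 2k2 + 2k3 + k4) = -1.713527
u(0.51) ≈ -1.7135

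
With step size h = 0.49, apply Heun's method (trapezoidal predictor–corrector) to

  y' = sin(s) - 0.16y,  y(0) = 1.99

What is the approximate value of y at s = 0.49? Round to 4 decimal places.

Heun: k1 = f(s_n, y_n); k2 = f(s_n + h, y_n + h·k1); y_{n+1} = y_n + (h/2)·(k1 + k2).
s=0.000000, y=1.990000:
  k1 = f(0.000000, 1.990000) = -0.318400
  k2 = f(0.490000, 1.833984) = 0.177188
  y ← 1.990000 + (0.49/2)·(-0.318400 + 0.177188) = 1.955403
y(0.49) ≈ 1.9554

1.9554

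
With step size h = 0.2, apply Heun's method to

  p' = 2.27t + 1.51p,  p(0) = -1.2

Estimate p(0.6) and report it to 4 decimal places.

-2.3979

Heun: k1 = f(t_n, p_n); k2 = f(t_n + h, p_n + h·k1); p_{n+1} = p_n + (h/2)·(k1 + k2).
t=0.000000, p=-1.200000:
  k1 = f(0.000000, -1.200000) = -1.812000
  k2 = f(0.200000, -1.562400) = -1.905224
  p ← -1.200000 + (0.2/2)·(-1.812000 + (-1.905224)) = -1.571722
t=0.200000, p=-1.571722:
  k1 = f(0.200000, -1.571722) = -1.919301
  k2 = f(0.400000, -1.955583) = -2.044930
  p ← -1.571722 + (0.2/2)·(-1.919301 + (-2.044930)) = -1.968145
t=0.400000, p=-1.968145:
  k1 = f(0.400000, -1.968145) = -2.063900
  k2 = f(0.600000, -2.380925) = -2.233197
  p ← -1.968145 + (0.2/2)·(-2.063900 + (-2.233197)) = -2.397855
p(0.6) ≈ -2.3979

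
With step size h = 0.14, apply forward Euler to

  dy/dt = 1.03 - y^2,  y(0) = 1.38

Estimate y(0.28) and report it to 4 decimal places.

Euler: y_{n+1} = y_n + h·f(t_n, y_n).
t=0.000000, y=1.380000: f=-0.874400 → y ← 1.380000 + 0.14·(-0.874400) = 1.257584
t=0.140000, y=1.257584: f=-0.551518 → y ← 1.257584 + 0.14·(-0.551518) = 1.180372
y(0.28) ≈ 1.1804

1.1804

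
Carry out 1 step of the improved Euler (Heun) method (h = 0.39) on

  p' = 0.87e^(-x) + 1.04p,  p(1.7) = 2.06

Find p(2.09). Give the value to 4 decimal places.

Heun: k1 = f(x_n, p_n); k2 = f(x_n + h, p_n + h·k1); p_{n+1} = p_n + (h/2)·(k1 + k2).
x=1.700000, p=2.060000:
  k1 = f(1.700000, 2.060000) = 2.301335
  k2 = f(2.090000, 2.957521) = 3.183429
  p ← 2.060000 + (0.39/2)·(2.301335 + 3.183429) = 3.129529
p(2.09) ≈ 3.1295

3.1295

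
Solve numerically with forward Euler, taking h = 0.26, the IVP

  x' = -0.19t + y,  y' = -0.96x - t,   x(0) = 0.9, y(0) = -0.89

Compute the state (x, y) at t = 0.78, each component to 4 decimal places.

-0.0105, -1.5757

Euler on (x,y): x_{n+1} = x_n + h·x', y_{n+1} = y_n + h·y'.
0.000000: (0.900000, -0.890000); f=(-0.890000, -0.864000) → (0.668600, -1.114640)
0.260000: (0.668600, -1.114640); f=(-1.164040, -0.901856) → (0.365950, -1.349123)
0.520000: (0.365950, -1.349123); f=(-1.447923, -0.871312) → (-0.010510, -1.575664)
(x(0.78), y(0.78)) ≈ (-0.0105, -1.5757)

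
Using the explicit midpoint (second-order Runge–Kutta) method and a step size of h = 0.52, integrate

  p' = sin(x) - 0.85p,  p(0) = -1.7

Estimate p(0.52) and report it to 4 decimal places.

Midpoint: k1 = f(x_n, p_n); k2 = f(x_n + h/2, p_n + (h/2)·k1); p_{n+1} = p_n + h·k2.
x=0.000000, p=-1.700000:
  k1 = f(0.000000, -1.700000) = 1.445000
  k2 = f(0.260000, -1.324300) = 1.382736
  p ← -1.700000 + 0.52·1.382736 = -0.980978
p(0.52) ≈ -0.9810

-0.9810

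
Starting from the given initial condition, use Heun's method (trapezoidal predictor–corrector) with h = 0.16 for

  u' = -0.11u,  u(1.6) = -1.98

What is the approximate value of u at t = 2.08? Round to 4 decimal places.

Heun: k1 = f(t_n, u_n); k2 = f(t_n + h, u_n + h·k1); u_{n+1} = u_n + (h/2)·(k1 + k2).
t=1.600000, u=-1.980000:
  k1 = f(1.600000, -1.980000) = 0.217800
  k2 = f(1.760000, -1.945152) = 0.213967
  u ← -1.980000 + (0.16/2)·(0.217800 + 0.213967) = -1.945459
t=1.760000, u=-1.945459:
  k1 = f(1.760000, -1.945459) = 0.214000
  k2 = f(1.920000, -1.911219) = 0.210234
  u ← -1.945459 + (0.16/2)·(0.214000 + 0.210234) = -1.911520
t=1.920000, u=-1.911520:
  k1 = f(1.920000, -1.911520) = 0.210267
  k2 = f(2.080000, -1.877877) = 0.206566
  u ← -1.911520 + (0.16/2)·(0.210267 + 0.206566) = -1.878173
u(2.08) ≈ -1.8782

-1.8782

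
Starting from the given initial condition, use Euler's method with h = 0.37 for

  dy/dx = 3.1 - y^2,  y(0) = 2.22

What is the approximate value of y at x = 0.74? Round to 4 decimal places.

1.8090

Euler: y_{n+1} = y_n + h·f(x_n, y_n).
x=0.000000, y=2.220000: f=-1.828400 → y ← 2.220000 + 0.37·(-1.828400) = 1.543492
x=0.370000, y=1.543492: f=0.717632 → y ← 1.543492 + 0.37·0.717632 = 1.809016
y(0.74) ≈ 1.8090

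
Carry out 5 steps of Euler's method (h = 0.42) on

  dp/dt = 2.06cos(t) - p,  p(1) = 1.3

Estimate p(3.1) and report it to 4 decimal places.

-1.0076

Euler: p_{n+1} = p_n + h·f(t_n, p_n).
t=1.000000, p=1.300000: f=-0.186977 → p ← 1.300000 + 0.42·(-0.186977) = 1.221470
t=1.420000, p=1.221470: f=-0.912005 → p ← 1.221470 + 0.42·(-0.912005) = 0.838427
t=1.840000, p=0.838427: f=-1.386313 → p ← 0.838427 + 0.42·(-1.386313) = 0.256176
t=2.260000, p=0.256176: f=-1.566177 → p ← 0.256176 + 0.42·(-1.566177) = -0.401618
t=2.680000, p=-0.401618: f=-1.442791 → p ← -0.401618 + 0.42·(-1.442791) = -1.007591
p(3.1) ≈ -1.0076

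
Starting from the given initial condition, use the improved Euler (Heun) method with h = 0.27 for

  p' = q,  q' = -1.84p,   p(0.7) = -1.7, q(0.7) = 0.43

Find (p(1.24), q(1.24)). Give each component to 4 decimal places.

Heun on (p,q): k1 = f(s_n, state_n); k2 = f(s_n + h, state_n + h·k1); state_{n+1} = state_n + (h/2)·(k1 + k2).
0.700000: (-1.700000, 0.430000)
  k1 = (0.430000, 3.128000)
  predictor → (-1.583900, 1.274560)
  k2 = (1.274560, 2.914376)
  → (-1.469884, 1.245721)
0.970000: (-1.469884, 1.245721)
  k1 = (1.245721, 2.704587)
  predictor → (-1.133540, 1.975959)
  k2 = (1.975959, 2.085713)
  → (-1.034958, 1.892411)
(p(1.24), q(1.24)) ≈ (-1.0350, 1.8924)

-1.0350, 1.8924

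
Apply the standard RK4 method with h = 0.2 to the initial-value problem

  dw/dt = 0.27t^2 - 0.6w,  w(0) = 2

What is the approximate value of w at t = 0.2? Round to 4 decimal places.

1.7745

RK4: k1 = f(t_n, w_n); k2 = f(t_n + h/2, w_n + (h/2)·k1); k3 = f(t_n + h/2, w_n + (h/2)·k2); k4 = f(t_n + h, w_n + h·k3); w_{n+1} = w_n + (h/6)·(k1 + 2k2 + 2k3 + k4).
t=0.000000, w=2.000000:
  k1 = f(0.000000, 2.000000) = -1.200000
  k2 = f(0.100000, 1.880000) = -1.125300
  k3 = f(0.100000, 1.887470) = -1.129782
  k4 = f(0.200000, 1.774044) = -1.053626
  w ← 2.000000 + (0.2/6)·(k1 + 2k2 + 2k3 + k4) = 1.774540
w(0.2) ≈ 1.7745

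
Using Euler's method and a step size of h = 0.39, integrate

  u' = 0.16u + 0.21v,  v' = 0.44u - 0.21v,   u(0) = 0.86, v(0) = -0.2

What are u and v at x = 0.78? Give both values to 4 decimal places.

0.9503, 0.1209

Euler on (u,v): u_{n+1} = u_n + h·u', v_{n+1} = v_n + h·v'.
0.000000: (0.860000, -0.200000); f=(0.095600, 0.420400) → (0.897284, -0.036044)
0.390000: (0.897284, -0.036044); f=(0.135996, 0.402374) → (0.950323, 0.120882)
(u(0.78), v(0.78)) ≈ (0.9503, 0.1209)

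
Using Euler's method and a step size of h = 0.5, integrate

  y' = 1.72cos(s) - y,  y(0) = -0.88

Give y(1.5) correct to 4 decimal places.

0.9470

Euler: y_{n+1} = y_n + h·f(s_n, y_n).
s=0.000000, y=-0.880000: f=2.600000 → y ← -0.880000 + 0.5·2.600000 = 0.420000
s=0.500000, y=0.420000: f=1.089442 → y ← 0.420000 + 0.5·1.089442 = 0.964721
s=1.000000, y=0.964721: f=-0.035401 → y ← 0.964721 + 0.5·(-0.035401) = 0.947020
y(1.5) ≈ 0.9470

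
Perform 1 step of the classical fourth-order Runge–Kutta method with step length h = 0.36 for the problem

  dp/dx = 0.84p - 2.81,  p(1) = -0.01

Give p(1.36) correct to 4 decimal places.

RK4: k1 = f(x_n, p_n); k2 = f(x_n + h/2, p_n + (h/2)·k1); k3 = f(x_n + h/2, p_n + (h/2)·k2); k4 = f(x_n + h, p_n + h·k3); p_{n+1} = p_n + (h/6)·(k1 + 2k2 + 2k3 + k4).
x=1.000000, p=-0.010000:
  k1 = f(1.000000, -0.010000) = -2.818400
  k2 = f(1.180000, -0.517312) = -3.244542
  k3 = f(1.180000, -0.594018) = -3.308975
  k4 = f(1.360000, -1.201231) = -3.819034
  p ← -0.010000 + (0.36/6)·(k1 + 2k2 + 2k3 + k4) = -1.194668
p(1.36) ≈ -1.1947

-1.1947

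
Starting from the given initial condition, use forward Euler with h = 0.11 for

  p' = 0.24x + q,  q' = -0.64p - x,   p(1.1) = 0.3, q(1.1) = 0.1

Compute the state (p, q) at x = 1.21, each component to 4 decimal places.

0.3400, -0.0421

Euler on (p,q): p_{n+1} = p_n + h·p', q_{n+1} = q_n + h·q'.
1.100000: (0.300000, 0.100000); f=(0.364000, -1.292000) → (0.340040, -0.042120)
(p(1.21), q(1.21)) ≈ (0.3400, -0.0421)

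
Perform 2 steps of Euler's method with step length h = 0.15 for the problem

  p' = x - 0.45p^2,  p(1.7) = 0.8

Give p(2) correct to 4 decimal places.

1.2202

Euler: p_{n+1} = p_n + h·f(x_n, p_n).
x=1.700000, p=0.800000: f=1.412000 → p ← 0.800000 + 0.15·1.412000 = 1.011800
x=1.850000, p=1.011800: f=1.389317 → p ← 1.011800 + 0.15·1.389317 = 1.220198
p(2) ≈ 1.2202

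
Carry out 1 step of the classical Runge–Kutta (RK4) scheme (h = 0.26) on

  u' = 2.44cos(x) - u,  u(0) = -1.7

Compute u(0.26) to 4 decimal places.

-0.7589

RK4: k1 = f(x_n, u_n); k2 = f(x_n + h/2, u_n + (h/2)·k1); k3 = f(x_n + h/2, u_n + (h/2)·k2); k4 = f(x_n + h, u_n + h·k3); u_{n+1} = u_n + (h/6)·(k1 + 2k2 + 2k3 + k4).
x=0.000000, u=-1.700000:
  k1 = f(0.000000, -1.700000) = 4.140000
  k2 = f(0.130000, -1.161800) = 3.581211
  k3 = f(0.130000, -1.234443) = 3.653854
  k4 = f(0.260000, -0.749998) = 3.107990
  u ← -1.700000 + (0.26/6)·(k1 + 2k2 + 2k3 + k4) = -0.758882
u(0.26) ≈ -0.7589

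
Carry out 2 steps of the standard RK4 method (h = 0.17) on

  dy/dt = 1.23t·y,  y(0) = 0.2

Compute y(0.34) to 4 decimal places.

0.2147

RK4: k1 = f(t_n, y_n); k2 = f(t_n + h/2, y_n + (h/2)·k1); k3 = f(t_n + h/2, y_n + (h/2)·k2); k4 = f(t_n + h, y_n + h·k3); y_{n+1} = y_n + (h/6)·(k1 + 2k2 + 2k3 + k4).
t=0.000000, y=0.200000:
  k1 = f(0.000000, 0.200000) = 0.000000
  k2 = f(0.085000, 0.200000) = 0.020910
  k3 = f(0.085000, 0.201777) = 0.021096
  k4 = f(0.170000, 0.203586) = 0.042570
  y ← 0.200000 + (0.17/6)·(k1 + 2k2 + 2k3 + k4) = 0.203586
t=0.170000, y=0.203586:
  k1 = f(0.170000, 0.203586) = 0.042570
  k2 = f(0.255000, 0.207205) = 0.064990
  k3 = f(0.255000, 0.209111) = 0.065588
  k4 = f(0.340000, 0.214736) = 0.089803
  y ← 0.203586 + (0.17/6)·(k1 + 2k2 + 2k3 + k4) = 0.214736
y(0.34) ≈ 0.2147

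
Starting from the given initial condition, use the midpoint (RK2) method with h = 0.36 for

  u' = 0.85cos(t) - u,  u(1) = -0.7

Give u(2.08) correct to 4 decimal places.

Midpoint: k1 = f(t_n, u_n); k2 = f(t_n + h/2, u_n + (h/2)·k1); u_{n+1} = u_n + h·k2.
t=1.000000, u=-0.700000:
  k1 = f(1.000000, -0.700000) = 1.159257
  k2 = f(1.180000, -0.491334) = 0.815120
  u ← -0.700000 + 0.36·0.815120 = -0.406557
t=1.360000, u=-0.406557:
  k1 = f(1.360000, -0.406557) = 0.584410
  k2 = f(1.540000, -0.301363) = 0.327536
  u ← -0.406557 + 0.36·0.327536 = -0.288644
t=1.720000, u=-0.288644:
  k1 = f(1.720000, -0.288644) = 0.162291
  k2 = f(1.900000, -0.259432) = -0.015365
  u ← -0.288644 + 0.36·(-0.015365) = -0.294175
u(2.08) ≈ -0.2942

-0.2942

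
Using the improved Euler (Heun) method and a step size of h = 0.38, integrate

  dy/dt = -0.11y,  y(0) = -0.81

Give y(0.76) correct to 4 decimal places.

-0.7451

Heun: k1 = f(t_n, y_n); k2 = f(t_n + h, y_n + h·k1); y_{n+1} = y_n + (h/2)·(k1 + k2).
t=0.000000, y=-0.810000:
  k1 = f(0.000000, -0.810000) = 0.089100
  k2 = f(0.380000, -0.776142) = 0.085376
  y ← -0.810000 + (0.38/2)·(0.089100 + 0.085376) = -0.776850
t=0.380000, y=-0.776850:
  k1 = f(0.380000, -0.776850) = 0.085453
  k2 = f(0.760000, -0.744377) = 0.081882
  y ← -0.776850 + (0.38/2)·(0.085453 + 0.081882) = -0.745056
y(0.76) ≈ -0.7451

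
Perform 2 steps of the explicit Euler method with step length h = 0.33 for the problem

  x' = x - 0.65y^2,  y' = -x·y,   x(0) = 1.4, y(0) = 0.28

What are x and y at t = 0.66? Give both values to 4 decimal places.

Euler on (x,y): x_{n+1} = x_n + h·x', y_{n+1} = y_n + h·y'.
0.000000: (1.400000, 0.280000); f=(1.349040, -0.392000) → (1.845183, 0.150640)
0.330000: (1.845183, 0.150640); f=(1.830433, -0.277958) → (2.449226, 0.058914)
(x(0.66), y(0.66)) ≈ (2.4492, 0.0589)

2.4492, 0.0589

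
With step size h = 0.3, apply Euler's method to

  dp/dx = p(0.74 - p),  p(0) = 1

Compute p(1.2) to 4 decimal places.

Euler: p_{n+1} = p_n + h·f(x_n, p_n).
x=0.000000, p=1.000000: f=-0.260000 → p ← 1.000000 + 0.3·(-0.260000) = 0.922000
x=0.300000, p=0.922000: f=-0.167804 → p ← 0.922000 + 0.3·(-0.167804) = 0.871659
x=0.600000, p=0.871659: f=-0.114762 → p ← 0.871659 + 0.3·(-0.114762) = 0.837230
x=0.900000, p=0.837230: f=-0.081404 → p ← 0.837230 + 0.3·(-0.081404) = 0.812809
p(1.2) ≈ 0.8128

0.8128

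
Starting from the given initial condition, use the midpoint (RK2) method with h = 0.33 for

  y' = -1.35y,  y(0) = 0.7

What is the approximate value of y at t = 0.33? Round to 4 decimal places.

Midpoint: k1 = f(t_n, y_n); k2 = f(t_n + h/2, y_n + (h/2)·k1); y_{n+1} = y_n + h·k2.
t=0.000000, y=0.700000:
  k1 = f(0.000000, 0.700000) = -0.945000
  k2 = f(0.165000, 0.544075) = -0.734501
  y ← 0.700000 + 0.33·(-0.734501) = 0.457615
y(0.33) ≈ 0.4576

0.4576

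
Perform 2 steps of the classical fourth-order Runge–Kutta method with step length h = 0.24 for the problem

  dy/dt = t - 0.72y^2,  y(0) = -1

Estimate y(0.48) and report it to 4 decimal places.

-1.3688

RK4: k1 = f(t_n, y_n); k2 = f(t_n + h/2, y_n + (h/2)·k1); k3 = f(t_n + h/2, y_n + (h/2)·k2); k4 = f(t_n + h, y_n + h·k3); y_{n+1} = y_n + (h/6)·(k1 + 2k2 + 2k3 + k4).
t=0.000000, y=-1.000000:
  k1 = f(0.000000, -1.000000) = -0.720000
  k2 = f(0.120000, -1.086400) = -0.729791
  k3 = f(0.120000, -1.087575) = -0.731630
  k4 = f(0.240000, -1.175591) = -0.755050
  y ← -1.000000 + (0.24/6)·(k1 + 2k2 + 2k3 + k4) = -1.175916
t=0.240000, y=-1.175916:
  k1 = f(0.240000, -1.175916) = -0.755600
  k2 = f(0.360000, -1.266588) = -0.795056
  k3 = f(0.360000, -1.271322) = -0.803708
  k4 = f(0.480000, -1.368805) = -0.869012
  y ← -1.175916 + (0.24/6)·(k1 + 2k2 + 2k3 + k4) = -1.368801
y(0.48) ≈ -1.3688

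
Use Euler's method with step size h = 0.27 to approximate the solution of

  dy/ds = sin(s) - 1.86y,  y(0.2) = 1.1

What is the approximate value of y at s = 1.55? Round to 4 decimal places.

Euler: y_{n+1} = y_n + h·f(s_n, y_n).
s=0.200000, y=1.100000: f=-1.847331 → y ← 1.100000 + 0.27·(-1.847331) = 0.601221
s=0.470000, y=0.601221: f=-0.665384 → y ← 0.601221 + 0.27·(-0.665384) = 0.421567
s=0.740000, y=0.421567: f=-0.109827 → y ← 0.421567 + 0.27·(-0.109827) = 0.391914
s=1.010000, y=0.391914: f=0.117872 → y ← 0.391914 + 0.27·0.117872 = 0.423739
s=1.280000, y=0.423739: f=0.169861 → y ← 0.423739 + 0.27·0.169861 = 0.469602
y(1.55) ≈ 0.4696

0.4696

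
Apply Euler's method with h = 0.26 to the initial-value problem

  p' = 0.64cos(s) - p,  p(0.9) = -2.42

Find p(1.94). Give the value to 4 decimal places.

-0.6470

Euler: p_{n+1} = p_n + h·f(s_n, p_n).
s=0.900000, p=-2.420000: f=2.817830 → p ← -2.420000 + 0.26·2.817830 = -1.687364
s=1.160000, p=-1.687364: f=1.942941 → p ← -1.687364 + 0.26·1.942941 = -1.182199
s=1.420000, p=-1.182199: f=1.278344 → p ← -1.182199 + 0.26·1.278344 = -0.849830
s=1.680000, p=-0.849830: f=0.780078 → p ← -0.849830 + 0.26·0.780078 = -0.647010
p(1.94) ≈ -0.6470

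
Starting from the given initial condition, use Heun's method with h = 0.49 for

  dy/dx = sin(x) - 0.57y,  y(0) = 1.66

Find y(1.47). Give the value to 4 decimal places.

1.4025

Heun: k1 = f(x_n, y_n); k2 = f(x_n + h, y_n + h·k1); y_{n+1} = y_n + (h/2)·(k1 + k2).
x=0.000000, y=1.660000:
  k1 = f(0.000000, 1.660000) = -0.946200
  k2 = f(0.490000, 1.196362) = -0.211300
  y ← 1.660000 + (0.49/2)·(-0.946200 + (-0.211300)) = 1.376412
x=0.490000, y=1.376412:
  k1 = f(0.490000, 1.376412) = -0.313929
  k2 = f(0.980000, 1.222587) = 0.133623
  y ← 1.376412 + (0.49/2)·(-0.313929 + 0.133623) = 1.332237
x=0.980000, y=1.332237:
  k1 = f(0.980000, 1.332237) = 0.071122
  k2 = f(1.470000, 1.367087) = 0.215685
  y ← 1.332237 + (0.49/2)·(0.071122 + 0.215685) = 1.402505
y(1.47) ≈ 1.4025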